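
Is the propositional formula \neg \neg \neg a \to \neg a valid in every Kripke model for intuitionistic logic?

This is triple-negation reduction, which is intuitionistically derivable.
Assume \neg \neg \neg a and suppose a. Then \neg \neg a (double-negation introduction), contradicting \neg \neg \neg a. So \neg a.

Yes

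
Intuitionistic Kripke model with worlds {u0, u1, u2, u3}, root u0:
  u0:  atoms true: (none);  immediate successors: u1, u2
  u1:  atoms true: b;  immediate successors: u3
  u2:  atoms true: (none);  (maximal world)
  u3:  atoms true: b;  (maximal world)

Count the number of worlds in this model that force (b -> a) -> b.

2

u0: does not force it — u0 ||-/- (b -> a) -> b: at the accessible world u2, u2 ||- b -> a but u2 ||-/- b.
u1: forces it.
u2: does not force it — u2 ||-/- (b -> a) -> b: already at u2 itself, u2 ||- b -> a but u2 ||-/- b.
u3: forces it.
Worlds forcing the formula: {u1, u3}.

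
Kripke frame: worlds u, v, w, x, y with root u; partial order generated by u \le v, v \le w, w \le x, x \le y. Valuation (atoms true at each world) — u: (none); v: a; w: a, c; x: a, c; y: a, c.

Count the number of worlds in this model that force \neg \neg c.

5

u: forces it.
v: forces it.
w: forces it.
x: forces it.
y: forces it.
Worlds forcing the formula: {u, v, w, x, y}.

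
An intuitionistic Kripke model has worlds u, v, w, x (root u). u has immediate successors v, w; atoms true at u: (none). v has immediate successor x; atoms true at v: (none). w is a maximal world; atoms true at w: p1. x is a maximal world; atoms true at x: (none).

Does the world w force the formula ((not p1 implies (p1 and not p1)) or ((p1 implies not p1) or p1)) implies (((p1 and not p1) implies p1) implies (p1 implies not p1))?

w does not force ((not p1 implies (p1 and not p1)) or ((p1 implies not p1) or p1)) implies (((p1 and not p1) implies p1) implies (p1 implies not p1)): already at w itself, w forces (not p1 implies (p1 and not p1)) or ((p1 implies not p1) or p1) but w does not force ((p1 and not p1) implies p1) implies (p1 implies not p1).
w does not force ((p1 and not p1) implies p1) implies (p1 implies not p1): already at w itself, w forces (p1 and not p1) implies p1 but w does not force p1 implies not p1.
w does not force p1 implies not p1: already at w itself, w forces p1 but w does not force not p1.
w does not force not p1 since w is accessible from w and w forces p1.

No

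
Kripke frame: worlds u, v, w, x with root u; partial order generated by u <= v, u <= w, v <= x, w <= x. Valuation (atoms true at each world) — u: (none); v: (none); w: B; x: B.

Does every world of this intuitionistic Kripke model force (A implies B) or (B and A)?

Yes

u forces (A implies B) or (B and A) via the disjunct A implies B.
Since the root u forces (A implies B) or (B and A) and forcing is persistent (monotone upward), every world forces it.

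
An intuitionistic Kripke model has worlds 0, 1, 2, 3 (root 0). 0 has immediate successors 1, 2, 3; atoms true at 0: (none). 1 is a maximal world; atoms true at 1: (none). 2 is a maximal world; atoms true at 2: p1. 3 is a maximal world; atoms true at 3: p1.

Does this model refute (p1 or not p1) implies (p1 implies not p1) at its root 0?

0 does not force (p1 or not p1) implies (p1 implies not p1): at the accessible world 2, 2 forces p1 or not p1 but 2 does not force p1 implies not p1.
2 does not force p1 implies not p1: already at 2 itself, 2 forces p1 but 2 does not force not p1.
2 does not force not p1 since 2 is accessible from 2 and 2 forces p1.
So the root 0 does not force (p1 or not p1) implies (p1 implies not p1); the model is a countermodel.

Yes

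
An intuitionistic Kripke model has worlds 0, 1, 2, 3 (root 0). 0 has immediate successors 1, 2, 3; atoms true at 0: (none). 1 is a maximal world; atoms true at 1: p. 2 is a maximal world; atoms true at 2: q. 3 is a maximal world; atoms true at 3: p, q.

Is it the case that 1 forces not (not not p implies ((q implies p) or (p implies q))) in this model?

1 does not force not (not not p implies ((q implies p) or (p implies q))) since 1 is accessible from 1 and 1 forces not not p implies ((q implies p) or (p implies q)).
1 forces not not p implies ((q implies p) or (p implies q)): every world accessible from 1 that forces not not p (namely 1) also forces (q implies p) or (p implies q).

No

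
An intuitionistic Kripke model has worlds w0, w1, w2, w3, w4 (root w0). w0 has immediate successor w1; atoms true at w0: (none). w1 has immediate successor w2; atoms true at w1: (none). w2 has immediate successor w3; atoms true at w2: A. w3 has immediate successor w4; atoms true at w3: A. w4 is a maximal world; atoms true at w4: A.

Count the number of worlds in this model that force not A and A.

w0: does not force it — w0 does not force not A and A since w0 fails not A.
w1: does not force it.
w2: does not force it.
w3: does not force it.
w4: does not force it.
Worlds forcing the formula: { }.

0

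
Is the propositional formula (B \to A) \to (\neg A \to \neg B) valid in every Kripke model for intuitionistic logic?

This is the forward direction of contraposition, which is intuitionistically derivable.
Assume B \to A and \neg A. If B held then A would follow, contradicting \neg A; so \neg B.

Yes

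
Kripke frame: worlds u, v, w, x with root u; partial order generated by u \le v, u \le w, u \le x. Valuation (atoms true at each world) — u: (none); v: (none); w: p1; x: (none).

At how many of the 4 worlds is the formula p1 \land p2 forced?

0

u: does not force it — u \nVdash p1 \land p2 since u fails p1.
v: does not force it — v \nVdash p1 \land p2 since v fails p1.
w: does not force it — w \nVdash p1 \land p2 since w fails p2.
x: does not force it.
Worlds forcing the formula: { }.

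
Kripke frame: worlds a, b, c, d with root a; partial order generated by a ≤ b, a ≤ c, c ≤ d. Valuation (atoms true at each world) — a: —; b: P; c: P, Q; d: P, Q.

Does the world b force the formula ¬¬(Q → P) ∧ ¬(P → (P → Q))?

b ⊩ ¬¬(Q → P) ∧ ¬(P → (P → Q)) since b forces both conjuncts.

Yes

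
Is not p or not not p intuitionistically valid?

No

This is the weak law of excluded middle, which is not intuitionistically valid.
A Kripke countermodel: worlds a, b, c; order generated by a <= b, a <= c; atoms true at each world — a:{}; b:{p}; c:{}.
a does not force not p or not not p: neither disjunct is forced at a.
a does not force not p since b is accessible from a and b forces p.
So the root a does not force the formula.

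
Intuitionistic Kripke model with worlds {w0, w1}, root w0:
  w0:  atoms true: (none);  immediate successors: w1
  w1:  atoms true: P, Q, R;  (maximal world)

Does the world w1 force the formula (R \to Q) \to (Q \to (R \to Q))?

Yes

w1 \Vdash (R \to Q) \to (Q \to (R \to Q)): every world accessible from w1 that forces R \to Q (namely w1) also forces Q \to (R \to Q).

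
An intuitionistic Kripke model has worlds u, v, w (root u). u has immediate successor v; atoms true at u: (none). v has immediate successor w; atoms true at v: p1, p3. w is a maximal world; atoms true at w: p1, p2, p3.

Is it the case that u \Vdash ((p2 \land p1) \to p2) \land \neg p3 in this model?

No

u \nVdash ((p2 \land p1) \to p2) \land \neg p3 since u fails \neg p3.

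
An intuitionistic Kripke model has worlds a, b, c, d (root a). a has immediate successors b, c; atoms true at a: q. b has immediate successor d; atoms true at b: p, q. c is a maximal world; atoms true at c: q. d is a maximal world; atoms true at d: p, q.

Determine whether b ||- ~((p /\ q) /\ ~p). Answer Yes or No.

b ||- ~((p /\ q) /\ ~p): no world accessible from b forces (p /\ q) /\ ~p.

Yes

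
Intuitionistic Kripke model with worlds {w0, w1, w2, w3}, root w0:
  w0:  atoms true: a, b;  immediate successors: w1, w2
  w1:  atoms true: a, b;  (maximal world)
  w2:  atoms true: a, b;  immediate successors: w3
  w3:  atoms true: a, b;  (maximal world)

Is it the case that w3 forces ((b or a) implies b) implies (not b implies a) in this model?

w3 forces ((b or a) implies b) implies (not b implies a): every world accessible from w3 that forces (b or a) implies b (namely w3) also forces not b implies a.

Yes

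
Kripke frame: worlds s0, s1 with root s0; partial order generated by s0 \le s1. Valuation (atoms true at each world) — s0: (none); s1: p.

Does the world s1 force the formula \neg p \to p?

s1 \Vdash \neg p \to p vacuously: no world accessible from s1 forces the antecedent \neg p.

Yes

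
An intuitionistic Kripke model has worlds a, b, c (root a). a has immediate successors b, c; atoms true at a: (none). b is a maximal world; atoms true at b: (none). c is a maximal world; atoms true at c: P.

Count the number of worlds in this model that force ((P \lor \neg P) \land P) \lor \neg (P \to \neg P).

1

a: does not force it — a \nVdash ((P \lor \neg P) \land P) \lor \neg (P \to \neg P): neither disjunct is forced at a.
b: does not force it.
c: forces it.
Worlds forcing the formula: {c}.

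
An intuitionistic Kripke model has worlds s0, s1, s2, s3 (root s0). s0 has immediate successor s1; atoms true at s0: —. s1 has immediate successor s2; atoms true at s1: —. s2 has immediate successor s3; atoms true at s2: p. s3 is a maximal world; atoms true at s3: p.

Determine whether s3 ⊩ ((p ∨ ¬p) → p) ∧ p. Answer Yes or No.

Yes

s3 ⊩ ((p ∨ ¬p) → p) ∧ p since s3 forces both conjuncts.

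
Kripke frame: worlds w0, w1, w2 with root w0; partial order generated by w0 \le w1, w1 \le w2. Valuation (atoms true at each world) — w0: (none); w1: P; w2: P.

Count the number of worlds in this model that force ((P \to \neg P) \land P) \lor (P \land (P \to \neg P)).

0

w0: does not force it — w0 \nVdash ((P \to \neg P) \land P) \lor (P \land (P \to \neg P)): neither disjunct is forced at w0.
w1: does not force it — w1 \nVdash ((P \to \neg P) \land P) \lor (P \land (P \to \neg P)): neither disjunct is forced at w1.
w2: does not force it.
Worlds forcing the formula: { }.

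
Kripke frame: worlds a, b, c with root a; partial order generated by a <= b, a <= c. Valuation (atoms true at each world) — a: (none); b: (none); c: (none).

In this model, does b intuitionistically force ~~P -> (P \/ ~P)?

Yes

b ||- ~~P -> (P \/ ~P) vacuously: no world accessible from b forces the antecedent ~~P.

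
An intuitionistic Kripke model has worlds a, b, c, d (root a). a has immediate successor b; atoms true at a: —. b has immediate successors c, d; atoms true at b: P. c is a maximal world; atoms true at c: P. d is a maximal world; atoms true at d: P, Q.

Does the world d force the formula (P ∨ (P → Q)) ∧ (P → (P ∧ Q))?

Yes

d ⊩ (P ∨ (P → Q)) ∧ (P → (P ∧ Q)) since d forces both conjuncts.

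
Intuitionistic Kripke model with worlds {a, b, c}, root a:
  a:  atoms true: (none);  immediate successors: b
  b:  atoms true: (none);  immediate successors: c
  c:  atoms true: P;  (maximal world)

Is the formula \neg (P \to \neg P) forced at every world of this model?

a \Vdash \neg (P \to \neg P): no world accessible from a forces P \to \neg P.
Since the root a forces \neg (P \to \neg P) and forcing is persistent (monotone upward), every world forces it.

Yes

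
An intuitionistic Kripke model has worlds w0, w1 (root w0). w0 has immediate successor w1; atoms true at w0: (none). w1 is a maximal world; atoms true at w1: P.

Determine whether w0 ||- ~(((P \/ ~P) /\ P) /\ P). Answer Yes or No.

w0 ||-/- ~(((P \/ ~P) /\ P) /\ P) since w1 is accessible from w0 and w1 ||- ((P \/ ~P) /\ P) /\ P.
w1 ||- ((P \/ ~P) /\ P) /\ P since w1 forces both conjuncts.

No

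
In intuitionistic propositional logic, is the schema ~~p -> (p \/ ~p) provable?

This is a variant of double-negation elimination (deriving excluded middle from double negation), which is not intuitionistically valid.
A Kripke countermodel: worlds s0, s1; order generated by s0 <= s1; atoms true at each world — s0:{}; s1:{p}.
s0 ||-/- ~~p -> (p \/ ~p): already at s0 itself, s0 ||- ~~p but s0 ||-/- p \/ ~p.
s0 ||-/- p \/ ~p: neither disjunct is forced at s0.
s0 lacks atom p, so s0 ||-/- p.
So the root s0 does not force the formula.

No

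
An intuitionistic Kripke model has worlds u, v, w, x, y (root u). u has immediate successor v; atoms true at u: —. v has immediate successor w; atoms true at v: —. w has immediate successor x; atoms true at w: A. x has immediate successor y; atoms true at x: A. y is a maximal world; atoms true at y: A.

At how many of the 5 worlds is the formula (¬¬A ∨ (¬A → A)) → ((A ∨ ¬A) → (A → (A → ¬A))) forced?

0

u: does not force it — u ⊮ (¬¬A ∨ (¬A → A)) → ((A ∨ ¬A) → (A → (A → ¬A))): already at u itself, u ⊩ ¬¬A ∨ (¬A → A) but u ⊮ (A ∨ ¬A) → (A → (A → ¬A)).
v: does not force it.
w: does not force it.
x: does not force it.
y: does not force it.
Worlds forcing the formula: { }.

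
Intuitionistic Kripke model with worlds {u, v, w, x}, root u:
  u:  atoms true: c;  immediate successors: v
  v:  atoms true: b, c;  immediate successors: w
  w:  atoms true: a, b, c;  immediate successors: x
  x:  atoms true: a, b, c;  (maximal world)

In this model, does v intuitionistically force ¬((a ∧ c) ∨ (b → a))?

No

v ⊮ ¬((a ∧ c) ∨ (b → a)) since w is accessible from v and w ⊩ (a ∧ c) ∨ (b → a).
w ⊩ (a ∧ c) ∨ (b → a) via the disjunct a ∧ c.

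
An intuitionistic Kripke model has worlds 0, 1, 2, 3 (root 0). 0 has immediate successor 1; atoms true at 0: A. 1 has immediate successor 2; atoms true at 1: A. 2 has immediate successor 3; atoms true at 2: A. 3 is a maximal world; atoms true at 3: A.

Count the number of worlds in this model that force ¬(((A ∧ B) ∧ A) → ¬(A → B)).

0

0: does not force it — 0 ⊮ ¬(((A ∧ B) ∧ A) → ¬(A → B)) since 0 is accessible from 0 and 0 ⊩ ((A ∧ B) ∧ A) → ¬(A → B).
1: does not force it — 1 ⊮ ¬(((A ∧ B) ∧ A) → ¬(A → B)) since 1 is accessible from 1 and 1 ⊩ ((A ∧ B) ∧ A) → ¬(A → B).
2: does not force it — 2 ⊮ ¬(((A ∧ B) ∧ A) → ¬(A → B)) since 2 is accessible from 2 and 2 ⊩ ((A ∧ B) ∧ A) → ¬(A → B).
3: does not force it.
Worlds forcing the formula: { }.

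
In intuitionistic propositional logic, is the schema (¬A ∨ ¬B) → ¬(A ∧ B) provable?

Yes

This is a constructively valid De Morgan direction (disjunction of negations to negated conjunction), which is intuitionistically derivable.
If ¬A holds at a world then no accessible world forces A, hence none forces A ∧ B; likewise for ¬B.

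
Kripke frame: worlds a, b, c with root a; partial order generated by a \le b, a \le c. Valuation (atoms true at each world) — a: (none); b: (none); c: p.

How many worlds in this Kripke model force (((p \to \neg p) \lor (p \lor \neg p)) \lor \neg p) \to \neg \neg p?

a: does not force it — a \nVdash (((p \to \neg p) \lor (p \lor \neg p)) \lor \neg p) \to \neg \neg p: at the accessible world b, b \Vdash ((p \to \neg p) \lor (p \lor \neg p)) \lor \neg p but b \nVdash \neg \neg p.
b: does not force it.
c: forces it.
Worlds forcing the formula: {c}.

1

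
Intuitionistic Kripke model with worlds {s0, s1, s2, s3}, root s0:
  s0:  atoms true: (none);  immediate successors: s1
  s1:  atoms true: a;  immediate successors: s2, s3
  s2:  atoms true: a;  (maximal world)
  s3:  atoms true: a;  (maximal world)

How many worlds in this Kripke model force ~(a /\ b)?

4

s0: forces it.
s1: forces it.
s2: forces it.
s3: forces it.
Worlds forcing the formula: {s0, s1, s2, s3}.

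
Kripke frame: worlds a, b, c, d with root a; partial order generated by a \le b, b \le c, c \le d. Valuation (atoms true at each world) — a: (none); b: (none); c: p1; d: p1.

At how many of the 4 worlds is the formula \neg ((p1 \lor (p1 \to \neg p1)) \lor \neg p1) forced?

0

a: does not force it — a \nVdash \neg ((p1 \lor (p1 \to \neg p1)) \lor \neg p1) since c is accessible from a and c \Vdash (p1 \lor (p1 \to \neg p1)) \lor \neg p1.
b: does not force it — b \nVdash \neg ((p1 \lor (p1 \to \neg p1)) \lor \neg p1) since c is accessible from b and c \Vdash (p1 \lor (p1 \to \neg p1)) \lor \neg p1.
c: does not force it — c \nVdash \neg ((p1 \lor (p1 \to \neg p1)) \lor \neg p1) since c is accessible from c and c \Vdash (p1 \lor (p1 \to \neg p1)) \lor \neg p1.
d: does not force it.
Worlds forcing the formula: { }.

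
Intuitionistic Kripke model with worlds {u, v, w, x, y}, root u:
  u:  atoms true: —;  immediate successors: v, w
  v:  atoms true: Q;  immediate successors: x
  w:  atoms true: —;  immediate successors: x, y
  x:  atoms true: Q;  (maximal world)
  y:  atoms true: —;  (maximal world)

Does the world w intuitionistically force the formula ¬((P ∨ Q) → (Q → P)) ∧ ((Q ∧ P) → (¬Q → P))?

w ⊮ ¬((P ∨ Q) → (Q → P)) ∧ ((Q ∧ P) → (¬Q → P)) since w fails ¬((P ∨ Q) → (Q → P)).

No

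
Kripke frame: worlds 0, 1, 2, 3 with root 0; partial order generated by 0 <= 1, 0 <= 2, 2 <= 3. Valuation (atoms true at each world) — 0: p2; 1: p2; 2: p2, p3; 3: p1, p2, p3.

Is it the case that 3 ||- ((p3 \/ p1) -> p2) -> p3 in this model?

Yes

3 ||- ((p3 \/ p1) -> p2) -> p3: every world accessible from 3 that forces (p3 \/ p1) -> p2 (namely 3) also forces p3.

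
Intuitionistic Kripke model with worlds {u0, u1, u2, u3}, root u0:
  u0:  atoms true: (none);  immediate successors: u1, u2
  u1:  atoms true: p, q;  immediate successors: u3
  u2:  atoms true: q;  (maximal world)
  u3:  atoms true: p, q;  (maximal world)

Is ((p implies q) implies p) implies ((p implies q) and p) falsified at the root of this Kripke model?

u0 forces ((p implies q) implies p) implies ((p implies q) and p): every world accessible from u0 that forces (p implies q) implies p (namely u1, u3) also forces (p implies q) and p.
So the root u0 forces ((p implies q) implies p) implies ((p implies q) and p); the model is not a countermodel.

No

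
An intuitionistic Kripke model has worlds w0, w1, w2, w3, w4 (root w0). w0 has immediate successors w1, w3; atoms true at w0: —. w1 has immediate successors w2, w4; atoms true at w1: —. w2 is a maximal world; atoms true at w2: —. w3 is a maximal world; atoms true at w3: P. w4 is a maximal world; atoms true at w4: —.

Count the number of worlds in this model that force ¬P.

3

w0: does not force it — w0 ⊮ ¬P since w3 is accessible from w0 and w3 ⊩ P.
w1: forces it.
w2: forces it.
w3: does not force it — w3 ⊮ ¬P since w3 is accessible from w3 and w3 ⊩ P.
w4: forces it.
Worlds forcing the formula: {w1, w2, w4}.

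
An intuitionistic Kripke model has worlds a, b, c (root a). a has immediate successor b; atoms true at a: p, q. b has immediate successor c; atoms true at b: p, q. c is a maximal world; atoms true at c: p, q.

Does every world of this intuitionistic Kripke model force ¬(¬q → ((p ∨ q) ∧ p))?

Not every world: a ⊮ ¬(¬q → ((p ∨ q) ∧ p)).
a ⊮ ¬(¬q → ((p ∨ q) ∧ p)) since a is accessible from a and a ⊩ ¬q → ((p ∨ q) ∧ p).
a ⊩ ¬q → ((p ∨ q) ∧ p) vacuously: no world accessible from a forces the antecedent ¬q.

No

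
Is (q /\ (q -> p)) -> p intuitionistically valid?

Yes

This is modus ponens in implicational form, which is intuitionistically derivable.
If a world forces q and q -> p, then applying the implication at that world (which is accessible from itself) gives p.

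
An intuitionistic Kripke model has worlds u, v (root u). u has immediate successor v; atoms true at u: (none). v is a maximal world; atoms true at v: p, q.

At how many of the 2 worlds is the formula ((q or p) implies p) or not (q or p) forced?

2

u: forces it.
v: forces it.
Worlds forcing the formula: {u, v}.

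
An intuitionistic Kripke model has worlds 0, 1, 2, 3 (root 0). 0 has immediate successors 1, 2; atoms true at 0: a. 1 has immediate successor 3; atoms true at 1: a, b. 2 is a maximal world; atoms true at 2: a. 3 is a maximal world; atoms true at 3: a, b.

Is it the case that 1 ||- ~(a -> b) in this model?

1 ||-/- ~(a -> b) since 1 is accessible from 1 and 1 ||- a -> b.
1 ||- a -> b: every world accessible from 1 that forces a (namely 1, 3) also forces b.

No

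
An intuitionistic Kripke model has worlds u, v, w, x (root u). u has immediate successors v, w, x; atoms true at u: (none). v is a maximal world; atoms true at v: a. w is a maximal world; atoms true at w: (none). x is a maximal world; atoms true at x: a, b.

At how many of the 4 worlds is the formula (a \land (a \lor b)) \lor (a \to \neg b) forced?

3

u: does not force it — u \nVdash (a \land (a \lor b)) \lor (a \to \neg b): neither disjunct is forced at u.
v: forces it.
w: forces it.
x: forces it.
Worlds forcing the formula: {v, w, x}.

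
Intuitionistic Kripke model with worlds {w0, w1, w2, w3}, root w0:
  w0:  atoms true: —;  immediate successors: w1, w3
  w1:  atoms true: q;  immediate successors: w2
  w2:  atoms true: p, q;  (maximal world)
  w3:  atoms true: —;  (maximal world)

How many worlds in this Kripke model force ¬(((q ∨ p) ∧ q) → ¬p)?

2

w0: does not force it — w0 ⊮ ¬(((q ∨ p) ∧ q) → ¬p) since w3 is accessible from w0 and w3 ⊩ ((q ∨ p) ∧ q) → ¬p.
w1: forces it.
w2: forces it.
w3: does not force it.
Worlds forcing the formula: {w1, w2}.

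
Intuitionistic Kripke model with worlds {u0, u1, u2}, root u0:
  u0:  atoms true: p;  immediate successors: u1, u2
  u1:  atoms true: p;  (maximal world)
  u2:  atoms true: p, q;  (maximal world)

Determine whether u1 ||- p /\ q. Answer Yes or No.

u1 ||-/- p /\ q since u1 fails q.

No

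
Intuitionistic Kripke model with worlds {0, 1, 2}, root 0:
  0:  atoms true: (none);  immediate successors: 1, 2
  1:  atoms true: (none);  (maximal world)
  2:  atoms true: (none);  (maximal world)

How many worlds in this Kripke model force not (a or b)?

3

0: forces it.
1: forces it.
2: forces it.
Worlds forcing the formula: {0, 1, 2}.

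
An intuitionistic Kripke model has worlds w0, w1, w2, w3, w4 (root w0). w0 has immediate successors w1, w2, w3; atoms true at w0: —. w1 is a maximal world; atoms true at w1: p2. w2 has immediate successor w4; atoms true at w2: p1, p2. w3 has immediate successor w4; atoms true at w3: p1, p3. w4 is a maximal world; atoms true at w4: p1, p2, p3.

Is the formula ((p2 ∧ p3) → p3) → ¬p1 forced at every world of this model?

Not every world: w0 ⊮ ((p2 ∧ p3) → p3) → ¬p1.
w0 ⊮ ((p2 ∧ p3) → p3) → ¬p1: already at w0 itself, w0 ⊩ (p2 ∧ p3) → p3 but w0 ⊮ ¬p1.
w0 ⊮ ¬p1 since w2 is accessible from w0 and w2 ⊩ p1.

No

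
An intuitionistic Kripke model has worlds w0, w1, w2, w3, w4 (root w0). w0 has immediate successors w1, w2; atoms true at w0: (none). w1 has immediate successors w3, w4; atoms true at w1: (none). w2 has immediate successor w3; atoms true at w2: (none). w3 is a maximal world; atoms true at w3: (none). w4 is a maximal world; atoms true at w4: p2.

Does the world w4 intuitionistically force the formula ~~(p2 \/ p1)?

Yes

w4 ||- ~~(p2 \/ p1): no world accessible from w4 forces ~(p2 \/ p1).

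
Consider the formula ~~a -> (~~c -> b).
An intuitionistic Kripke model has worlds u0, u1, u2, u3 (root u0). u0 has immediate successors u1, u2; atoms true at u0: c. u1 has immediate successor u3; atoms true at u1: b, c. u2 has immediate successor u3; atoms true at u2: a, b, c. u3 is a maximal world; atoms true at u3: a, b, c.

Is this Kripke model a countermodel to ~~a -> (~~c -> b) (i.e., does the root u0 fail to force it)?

u0 ||-/- ~~a -> (~~c -> b): already at u0 itself, u0 ||- ~~a but u0 ||-/- ~~c -> b.
u0 ||-/- ~~c -> b: already at u0 itself, u0 ||- ~~c but u0 ||-/- b.
u0 lacks atom b, so u0 ||-/- b.
So the root u0 does not force ~~a -> (~~c -> b); the model is a countermodel.

Yes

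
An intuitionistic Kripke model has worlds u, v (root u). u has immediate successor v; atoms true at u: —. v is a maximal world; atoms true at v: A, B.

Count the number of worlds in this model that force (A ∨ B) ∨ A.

u: does not force it — u ⊮ (A ∨ B) ∨ A: neither disjunct is forced at u.
v: forces it.
Worlds forcing the formula: {v}.

1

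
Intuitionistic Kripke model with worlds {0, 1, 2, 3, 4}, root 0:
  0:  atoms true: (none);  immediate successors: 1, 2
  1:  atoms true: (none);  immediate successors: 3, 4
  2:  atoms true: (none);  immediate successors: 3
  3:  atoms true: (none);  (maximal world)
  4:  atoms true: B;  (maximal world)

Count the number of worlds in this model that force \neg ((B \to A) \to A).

0: does not force it — 0 \nVdash \neg ((B \to A) \to A) since 4 is accessible from 0 and 4 \Vdash (B \to A) \to A.
1: does not force it — 1 \nVdash \neg ((B \to A) \to A) since 4 is accessible from 1 and 4 \Vdash (B \to A) \to A.
2: forces it.
3: forces it.
4: does not force it.
Worlds forcing the formula: {2, 3}.

2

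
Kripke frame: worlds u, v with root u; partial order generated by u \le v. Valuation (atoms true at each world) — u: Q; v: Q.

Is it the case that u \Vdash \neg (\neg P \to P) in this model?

u \Vdash \neg (\neg P \to P): no world accessible from u forces \neg P \to P.

Yes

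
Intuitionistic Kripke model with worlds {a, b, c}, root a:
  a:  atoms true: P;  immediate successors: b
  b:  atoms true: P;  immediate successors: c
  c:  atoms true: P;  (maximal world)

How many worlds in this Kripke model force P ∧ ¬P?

a: does not force it — a ⊮ P ∧ ¬P since a fails ¬P.
b: does not force it — b ⊮ P ∧ ¬P since b fails ¬P.
c: does not force it.
Worlds forcing the formula: { }.

0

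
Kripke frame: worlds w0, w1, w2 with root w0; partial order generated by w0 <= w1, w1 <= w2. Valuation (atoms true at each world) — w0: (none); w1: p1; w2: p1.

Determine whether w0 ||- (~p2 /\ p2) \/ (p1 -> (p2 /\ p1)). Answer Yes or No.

w0 ||-/- (~p2 /\ p2) \/ (p1 -> (p2 /\ p1)): neither disjunct is forced at w0.
w0 ||-/- ~p2 /\ p2 since w0 fails p2.

No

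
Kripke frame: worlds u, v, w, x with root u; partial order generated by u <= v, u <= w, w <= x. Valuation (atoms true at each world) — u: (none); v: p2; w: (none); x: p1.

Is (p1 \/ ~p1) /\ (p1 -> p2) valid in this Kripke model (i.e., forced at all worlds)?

No

Not every world: u ||-/- (p1 \/ ~p1) /\ (p1 -> p2).
u ||-/- (p1 \/ ~p1) /\ (p1 -> p2) since u fails p1 \/ ~p1.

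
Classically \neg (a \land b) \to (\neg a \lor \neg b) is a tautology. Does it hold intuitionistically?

No

This is the constructively invalid direction of De Morgan's law for conjunction, which is not intuitionistically valid.
A Kripke countermodel: worlds s0, s1, s2; order generated by s0 \le s1, s0 \le s2; atoms true at each world — s0:{}; s1:{a}; s2:{b}.
s0 \nVdash \neg (a \land b) \to (\neg a \lor \neg b): already at s0 itself, s0 \Vdash \neg (a \land b) but s0 \nVdash \neg a \lor \neg b.
s0 \nVdash \neg a \lor \neg b: neither disjunct is forced at s0.
s0 \nVdash \neg a since s1 is accessible from s0 and s1 \Vdash a.
So the root s0 does not force the formula.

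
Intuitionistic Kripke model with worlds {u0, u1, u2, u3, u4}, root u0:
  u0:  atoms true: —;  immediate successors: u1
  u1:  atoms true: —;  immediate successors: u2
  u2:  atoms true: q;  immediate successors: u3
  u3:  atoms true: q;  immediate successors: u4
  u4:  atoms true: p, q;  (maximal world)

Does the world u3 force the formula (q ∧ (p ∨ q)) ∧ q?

Yes

u3 ⊩ (q ∧ (p ∨ q)) ∧ q since u3 forces both conjuncts.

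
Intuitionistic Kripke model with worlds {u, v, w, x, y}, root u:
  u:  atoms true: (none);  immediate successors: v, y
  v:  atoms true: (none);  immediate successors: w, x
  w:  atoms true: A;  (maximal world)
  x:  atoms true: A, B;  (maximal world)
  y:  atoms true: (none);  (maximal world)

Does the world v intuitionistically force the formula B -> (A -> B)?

Yes

v ||- B -> (A -> B): every world accessible from v that forces B (namely x) also forces A -> B.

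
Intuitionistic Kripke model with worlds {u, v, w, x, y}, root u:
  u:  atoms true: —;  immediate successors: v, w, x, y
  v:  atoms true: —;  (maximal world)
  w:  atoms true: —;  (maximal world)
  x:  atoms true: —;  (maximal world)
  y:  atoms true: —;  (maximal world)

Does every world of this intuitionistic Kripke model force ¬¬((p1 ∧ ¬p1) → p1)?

u ⊩ ¬¬((p1 ∧ ¬p1) → p1): no world accessible from u forces ¬((p1 ∧ ¬p1) → p1).
Since the root u forces ¬¬((p1 ∧ ¬p1) → p1) and forcing is persistent (monotone upward), every world forces it.

Yes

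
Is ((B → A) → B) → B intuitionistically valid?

No

This is Peirce's law, which is not intuitionistically valid.
A Kripke countermodel: worlds u0, u1; order generated by u0 ≤ u1; atoms true at each world — u0:{}; u1:{B}.
u0 ⊮ ((B → A) → B) → B: already at u0 itself, u0 ⊩ (B → A) → B but u0 ⊮ B.
u0 lacks atom B, so u0 ⊮ B.
So the root u0 does not force the formula.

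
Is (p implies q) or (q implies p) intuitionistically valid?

No

This is the Gödel–Dummett linearity axiom, which is not intuitionistically valid.
A Kripke countermodel: worlds a, b, c; order generated by a <= b, a <= c; atoms true at each world — a:{}; b:{p}; c:{q}.
a does not force (p implies q) or (q implies p): neither disjunct is forced at a.
a does not force p implies q: at the accessible world b, b forces p but b does not force q.
b lacks atom q, so b does not force q.
So the root a does not force the formula.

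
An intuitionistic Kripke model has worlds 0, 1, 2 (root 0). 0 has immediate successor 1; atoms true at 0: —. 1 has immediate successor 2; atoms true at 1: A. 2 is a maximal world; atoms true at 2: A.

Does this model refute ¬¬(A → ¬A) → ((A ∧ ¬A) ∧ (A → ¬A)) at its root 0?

No

0 ⊩ ¬¬(A → ¬A) → ((A ∧ ¬A) ∧ (A → ¬A)) vacuously: no world accessible from 0 forces the antecedent ¬¬(A → ¬A).
So the root 0 forces ¬¬(A → ¬A) → ((A ∧ ¬A) ∧ (A → ¬A)); the model is not a countermodel.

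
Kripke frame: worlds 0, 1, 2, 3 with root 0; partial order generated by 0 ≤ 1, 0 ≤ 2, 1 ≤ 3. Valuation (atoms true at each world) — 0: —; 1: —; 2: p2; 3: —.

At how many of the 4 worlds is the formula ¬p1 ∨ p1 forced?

0: forces it.
1: forces it.
2: forces it.
3: forces it.
Worlds forcing the formula: {0, 1, 2, 3}.

4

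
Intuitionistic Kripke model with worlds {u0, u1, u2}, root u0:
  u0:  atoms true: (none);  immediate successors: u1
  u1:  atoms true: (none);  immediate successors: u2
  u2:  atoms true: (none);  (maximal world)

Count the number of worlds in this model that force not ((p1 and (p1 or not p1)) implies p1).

0

u0: does not force it — u0 does not force not ((p1 and (p1 or not p1)) implies p1) since u0 is accessible from u0 and u0 forces (p1 and (p1 or not p1)) implies p1.
u1: does not force it — u1 does not force not ((p1 and (p1 or not p1)) implies p1) since u1 is accessible from u1 and u1 forces (p1 and (p1 or not p1)) implies p1.
u2: does not force it — u2 does not force not ((p1 and (p1 or not p1)) implies p1) since u2 is accessible from u2 and u2 forces (p1 and (p1 or not p1)) implies p1.
Worlds forcing the formula: { }.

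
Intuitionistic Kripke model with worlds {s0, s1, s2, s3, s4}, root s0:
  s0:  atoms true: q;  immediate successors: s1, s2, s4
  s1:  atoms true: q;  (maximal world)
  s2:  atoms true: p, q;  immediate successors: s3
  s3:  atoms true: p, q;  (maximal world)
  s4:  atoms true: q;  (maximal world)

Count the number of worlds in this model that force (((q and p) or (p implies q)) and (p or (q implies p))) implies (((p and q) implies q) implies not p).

2

s0: does not force it — s0 does not force (((q and p) or (p implies q)) and (p or (q implies p))) implies (((p and q) implies q) implies not p): at the accessible world s2, s2 forces ((q and p) or (p implies q)) and (p or (q implies p)) but s2 does not force ((p and q) implies q) implies not p.
s1: forces it.
s2: does not force it — s2 does not force (((q and p) or (p implies q)) and (p or (q implies p))) implies (((p and q) implies q) implies not p): already at s2 itself, s2 forces ((q and p) or (p implies q)) and (p or (q implies p)) but s2 does not force ((p and q) implies q) implies not p.
s3: does not force it — s3 does not force (((q and p) or (p implies q)) and (p or (q implies p))) implies (((p and q) implies q) implies not p): already at s3 itself, s3 forces ((q and p) or (p implies q)) and (p or (q implies p)) but s3 does not force ((p and q) implies q) implies not p.
s4: forces it.
Worlds forcing the formula: {s1, s4}.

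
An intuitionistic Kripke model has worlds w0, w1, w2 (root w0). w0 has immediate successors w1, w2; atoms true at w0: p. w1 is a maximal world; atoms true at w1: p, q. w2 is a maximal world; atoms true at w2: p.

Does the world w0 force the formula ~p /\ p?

w0 ||-/- ~p /\ p since w0 fails ~p.

No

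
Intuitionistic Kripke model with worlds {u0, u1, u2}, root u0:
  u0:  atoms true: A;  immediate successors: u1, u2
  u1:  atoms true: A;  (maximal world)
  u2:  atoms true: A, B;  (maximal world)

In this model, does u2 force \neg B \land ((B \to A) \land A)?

u2 \nVdash \neg B \land ((B \to A) \land A) since u2 fails \neg B.

No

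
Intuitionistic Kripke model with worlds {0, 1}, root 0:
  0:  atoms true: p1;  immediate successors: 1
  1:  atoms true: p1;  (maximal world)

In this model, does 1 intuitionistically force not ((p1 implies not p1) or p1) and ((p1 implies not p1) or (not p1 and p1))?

No

1 does not force not ((p1 implies not p1) or p1) and ((p1 implies not p1) or (not p1 and p1)) since 1 fails not ((p1 implies not p1) or p1).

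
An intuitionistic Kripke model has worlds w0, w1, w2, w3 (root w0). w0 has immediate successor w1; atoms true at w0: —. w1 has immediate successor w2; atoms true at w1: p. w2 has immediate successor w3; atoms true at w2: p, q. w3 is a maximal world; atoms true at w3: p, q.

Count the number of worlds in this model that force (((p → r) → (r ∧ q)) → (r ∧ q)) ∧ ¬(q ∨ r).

w0: does not force it — w0 ⊮ (((p → r) → (r ∧ q)) → (r ∧ q)) ∧ ¬(q ∨ r) since w0 fails ((p → r) → (r ∧ q)) → (r ∧ q).
w1: does not force it.
w2: does not force it.
w3: does not force it.
Worlds forcing the formula: { }.

0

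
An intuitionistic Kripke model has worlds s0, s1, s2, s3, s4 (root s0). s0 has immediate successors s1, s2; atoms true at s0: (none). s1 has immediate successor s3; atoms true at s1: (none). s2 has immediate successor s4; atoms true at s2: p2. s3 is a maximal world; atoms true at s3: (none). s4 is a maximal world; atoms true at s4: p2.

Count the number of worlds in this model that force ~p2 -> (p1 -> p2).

5

s0: forces it.
s1: forces it.
s2: forces it.
s3: forces it.
s4: forces it.
Worlds forcing the formula: {s0, s1, s2, s3, s4}.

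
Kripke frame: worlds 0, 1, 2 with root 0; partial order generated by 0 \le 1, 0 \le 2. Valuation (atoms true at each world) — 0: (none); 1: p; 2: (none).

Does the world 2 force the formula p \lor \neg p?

2 \Vdash p \lor \neg p via the disjunct \neg p.

Yes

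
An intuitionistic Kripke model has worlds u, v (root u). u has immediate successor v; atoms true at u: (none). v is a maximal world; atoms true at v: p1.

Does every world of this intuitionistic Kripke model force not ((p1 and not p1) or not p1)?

u forces not ((p1 and not p1) or not p1): no world accessible from u forces (p1 and not p1) or not p1.
Since the root u forces not ((p1 and not p1) or not p1) and forcing is persistent (monotone upward), every world forces it.

Yes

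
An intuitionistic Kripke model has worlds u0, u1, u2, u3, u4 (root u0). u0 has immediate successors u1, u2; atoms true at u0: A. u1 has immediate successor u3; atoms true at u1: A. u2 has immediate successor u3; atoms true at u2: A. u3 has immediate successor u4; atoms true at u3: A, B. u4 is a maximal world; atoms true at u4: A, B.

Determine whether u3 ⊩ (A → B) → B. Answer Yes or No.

Yes

u3 ⊩ (A → B) → B: every world accessible from u3 that forces A → B (namely u3, u4) also forces B.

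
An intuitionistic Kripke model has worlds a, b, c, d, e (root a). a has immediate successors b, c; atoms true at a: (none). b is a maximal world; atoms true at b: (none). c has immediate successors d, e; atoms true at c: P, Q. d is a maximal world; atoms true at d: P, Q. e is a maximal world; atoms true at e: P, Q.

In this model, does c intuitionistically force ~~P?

c ||- ~~P: no world accessible from c forces ~P.

Yes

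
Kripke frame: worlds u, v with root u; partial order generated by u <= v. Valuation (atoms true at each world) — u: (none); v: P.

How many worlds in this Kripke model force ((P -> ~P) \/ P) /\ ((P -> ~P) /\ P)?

u: does not force it — u ||-/- ((P -> ~P) \/ P) /\ ((P -> ~P) /\ P) since u fails (P -> ~P) \/ P.
v: does not force it — v ||-/- ((P -> ~P) \/ P) /\ ((P -> ~P) /\ P) since v fails (P -> ~P) /\ P.
Worlds forcing the formula: { }.

0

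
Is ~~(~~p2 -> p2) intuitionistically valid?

Yes

This is the double negation of double-negation elimination, which is intuitionistically derivable.
By Glivenko's theorem the double negation of any classical propositional tautology is intuitionistically provable; ~~p2 -> p2 is classically a tautology.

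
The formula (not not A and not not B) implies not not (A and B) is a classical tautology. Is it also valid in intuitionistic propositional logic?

This is the distribution of double negation over conjunction, which is intuitionistically derivable.
Assume not not A, not not B, and not (A and B). From A we'd get not B (since A and B is refuted), contradicting not not B; so not A, contradicting not not A.

Yes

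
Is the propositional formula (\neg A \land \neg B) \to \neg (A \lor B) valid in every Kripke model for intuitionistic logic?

Yes

This is a constructively valid De Morgan direction (conjunction of negations to negated disjunction), which is intuitionistically derivable.
If both \neg A and \neg B hold at a world, no accessible world forces A or forces B, so none forces A \lor B.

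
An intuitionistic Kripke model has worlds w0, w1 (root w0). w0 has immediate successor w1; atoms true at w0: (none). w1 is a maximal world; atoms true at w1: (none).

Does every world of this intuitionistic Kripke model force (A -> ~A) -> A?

Not every world: w0 ||-/- (A -> ~A) -> A.
w0 ||-/- (A -> ~A) -> A: already at w0 itself, w0 ||- A -> ~A but w0 ||-/- A.
w0 lacks atom A, so w0 ||-/- A.

No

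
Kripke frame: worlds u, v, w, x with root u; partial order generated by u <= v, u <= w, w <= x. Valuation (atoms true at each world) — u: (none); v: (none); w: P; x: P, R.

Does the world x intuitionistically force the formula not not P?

x forces not not P: no world accessible from x forces not P.

Yes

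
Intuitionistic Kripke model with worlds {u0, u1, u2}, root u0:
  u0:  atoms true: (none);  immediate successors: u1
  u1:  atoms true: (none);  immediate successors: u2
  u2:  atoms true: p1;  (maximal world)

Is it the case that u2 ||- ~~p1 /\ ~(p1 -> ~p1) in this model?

u2 ||- ~~p1 /\ ~(p1 -> ~p1) since u2 forces both conjuncts.

Yes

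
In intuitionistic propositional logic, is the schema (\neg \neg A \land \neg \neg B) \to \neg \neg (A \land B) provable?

This is the distribution of double negation over conjunction, which is intuitionistically derivable.
Assume \neg \neg A, \neg \neg B, and \neg (A \land B). From A we'd get \neg B (since A \land B is refuted), contradicting \neg \neg B; so \neg A, contradicting \neg \neg A.

Yes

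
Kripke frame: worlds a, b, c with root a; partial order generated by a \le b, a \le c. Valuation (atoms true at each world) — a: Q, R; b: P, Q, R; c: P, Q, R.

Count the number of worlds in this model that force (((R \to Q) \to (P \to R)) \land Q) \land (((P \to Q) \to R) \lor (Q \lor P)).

3

a: forces it.
b: forces it.
c: forces it.
Worlds forcing the formula: {a, b, c}.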